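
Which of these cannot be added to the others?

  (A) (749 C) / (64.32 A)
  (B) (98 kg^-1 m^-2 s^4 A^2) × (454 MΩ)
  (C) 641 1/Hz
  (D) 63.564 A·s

(D)

Expand each in SI base units:
  (A) [s·A] / [A] = s
  (B) [kg⁻¹·m⁻²·s⁴·A²] · [kg·m²·s⁻³·A⁻²] = s
  (C) Hz⁻¹ = (s⁻¹)⁻¹ = s
  (D) A·s = s·A
All reduce to s except (D), which is s·A.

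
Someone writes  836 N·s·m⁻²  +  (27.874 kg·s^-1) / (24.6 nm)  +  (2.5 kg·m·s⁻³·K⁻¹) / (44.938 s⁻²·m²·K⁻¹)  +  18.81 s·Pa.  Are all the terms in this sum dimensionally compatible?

Yes

In SI base units:
  836 N·s·m⁻²:  N·s·m⁻² = kg·m·s⁻²·s·m⁻² = kg·m⁻¹·s⁻¹
  (27.874 kg·s^-1) / (24.6 nm):  [kg·s⁻¹] / [m] = kg·m⁻¹·s⁻¹
  (2.5 kg·m·s⁻³·K⁻¹) / (44.938 s⁻²·m²·K⁻¹):  [kg·m·s⁻³·K⁻¹] / [m²·s⁻²·K⁻¹] = kg·m⁻¹·s⁻¹
  18.81 s·Pa:  Pa·s = N·m⁻²·s = kg·m⁻¹·s⁻¹
Every term reduces to kg·m⁻¹·s⁻¹.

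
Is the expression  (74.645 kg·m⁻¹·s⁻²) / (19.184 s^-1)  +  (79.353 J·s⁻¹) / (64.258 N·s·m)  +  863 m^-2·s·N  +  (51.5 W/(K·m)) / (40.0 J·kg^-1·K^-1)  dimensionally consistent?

Work out the base dimensions of each:
  (74.645 kg·m⁻¹·s⁻²) / (19.184 s^-1):  [kg·m⁻¹·s⁻²] / [s⁻¹] = kg·m⁻¹·s⁻¹
  (79.353 J·s⁻¹) / (64.258 N·s·m):  [kg·m²·s⁻³] / [kg·m²·s⁻¹] = s⁻²
  863 m^-2·s·N:  N·s·m⁻² = kg·m·s⁻²·s·m⁻² = kg·m⁻¹·s⁻¹
  (51.5 W/(K·m)) / (40.0 J·kg^-1·K^-1):  [kg·m·s⁻³·K⁻¹] / [m²·s⁻²·K⁻¹] = kg·m⁻¹·s⁻¹
The terms do not share a single dimension (kg·m⁻¹·s⁻¹ vs s⁻²).

No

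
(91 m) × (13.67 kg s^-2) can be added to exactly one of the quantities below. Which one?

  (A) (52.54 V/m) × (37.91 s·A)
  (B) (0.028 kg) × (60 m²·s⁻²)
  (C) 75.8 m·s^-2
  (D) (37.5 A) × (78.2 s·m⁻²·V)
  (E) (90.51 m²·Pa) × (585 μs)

(A)

Reference: [m] · [kg·s⁻²] = kg·m·s⁻².
Each option:
  (A) [kg·m·s⁻³·A⁻¹] · [s·A] = kg·m·s⁻²  ← same
  (B) [kg] · [m²·s⁻²] = kg·m²·s⁻²
  (C) m·s⁻²
  (D) [A] · [kg·s⁻²·A⁻¹] = kg·s⁻²
  (E) [kg·m·s⁻²] · [s] = kg·m·s⁻¹
Only (A) matches kg·m·s⁻².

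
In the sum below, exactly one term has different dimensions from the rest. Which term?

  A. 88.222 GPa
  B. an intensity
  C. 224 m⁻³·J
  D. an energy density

B.

In SI base units:
  A. Pa = N·m⁻² = kg·m⁻¹·s⁻²
  B. [intensity] = kg·s⁻³
  C. J·m⁻³ = N·m·m⁻³ = kg·m⁻¹·s⁻²
  D. [energy density] = kg·m⁻¹·s⁻²
All reduce to kg·m⁻¹·s⁻² except B., which is kg·s⁻³.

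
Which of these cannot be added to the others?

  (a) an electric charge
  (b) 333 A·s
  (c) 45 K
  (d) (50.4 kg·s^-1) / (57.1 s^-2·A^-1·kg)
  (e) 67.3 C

(c)

Expand each in SI base units:
  (a) [electric charge] = s·A
  (b) A·s = s·A
  (c) K
  (d) [kg·s⁻¹] / [kg·s⁻²·A⁻¹] = s·A
  (e) C = s·A
All reduce to s·A except (c), which is K.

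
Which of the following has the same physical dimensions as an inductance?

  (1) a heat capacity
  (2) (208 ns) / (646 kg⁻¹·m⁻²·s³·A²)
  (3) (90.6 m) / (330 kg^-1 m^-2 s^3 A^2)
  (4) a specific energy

(2)

Reference: [inductance] = kg·m²·s⁻²·A⁻².
Each option:
  (1) [heat capacity] = kg·m²·s⁻²·K⁻¹
  (2) [s] / [kg⁻¹·m⁻²·s³·A²] = kg·m²·s⁻²·A⁻²  ← same
  (3) [m] / [kg⁻¹·m⁻²·s³·A²] = kg·m³·s⁻³·A⁻²
  (4) [specific energy] = m²·s⁻²
Only (2) matches kg·m²·s⁻²·A⁻².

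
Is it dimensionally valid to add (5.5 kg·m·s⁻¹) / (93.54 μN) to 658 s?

Reduce each to base SI dimensions:
  (5.5 kg·m·s⁻¹) / (93.54 μN):  [kg·m·s⁻¹] / [kg·m·s⁻²] = s
  658 s:  s
Both are s, so they have the same dimensions and can be added.

Yes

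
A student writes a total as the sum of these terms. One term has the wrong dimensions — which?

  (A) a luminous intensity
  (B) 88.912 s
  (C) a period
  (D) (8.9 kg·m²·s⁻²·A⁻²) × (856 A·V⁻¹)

Dimensions:
  (A) [luminous intensity] = cd
  (B) s
  (C) [period] = s
  (D) [kg·m²·s⁻²·A⁻²] · [kg⁻¹·m⁻²·s³·A²] = s
All reduce to s except (A), which is cd.

(A)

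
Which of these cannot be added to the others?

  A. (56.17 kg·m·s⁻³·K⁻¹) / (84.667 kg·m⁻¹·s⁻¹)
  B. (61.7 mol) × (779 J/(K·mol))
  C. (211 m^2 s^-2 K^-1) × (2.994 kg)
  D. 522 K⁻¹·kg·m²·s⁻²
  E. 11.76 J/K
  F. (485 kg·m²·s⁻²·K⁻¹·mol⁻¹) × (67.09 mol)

Work out the base dimensions of each:
  A. [kg·m·s⁻³·K⁻¹] / [kg·m⁻¹·s⁻¹] = m²·s⁻²·K⁻¹
  B. [mol] · [kg·m²·s⁻²·K⁻¹·mol⁻¹] = kg·m²·s⁻²·K⁻¹
  C. [m²·s⁻²·K⁻¹] · [kg] = kg·m²·s⁻²·K⁻¹
  D. kg·m²·s⁻²·K⁻¹
  E. J·K⁻¹ = N·m·K⁻¹ = kg·m²·s⁻²·K⁻¹
  F. [kg·m²·s⁻²·K⁻¹·mol⁻¹] · [mol] = kg·m²·s⁻²·K⁻¹
All reduce to kg·m²·s⁻²·K⁻¹ except A., which is m²·s⁻²·K⁻¹.

A.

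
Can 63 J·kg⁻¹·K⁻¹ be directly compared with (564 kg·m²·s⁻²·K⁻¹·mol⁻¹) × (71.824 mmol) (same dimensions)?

Work out the base dimensions of each:
  63 J·kg⁻¹·K⁻¹:  J·kg⁻¹·K⁻¹ = N·m·kg⁻¹·K⁻¹ = m²·s⁻²·K⁻¹
  (564 kg·m²·s⁻²·K⁻¹·mol⁻¹) × (71.824 mmol):  [kg·m²·s⁻²·K⁻¹·mol⁻¹] · [mol] = kg·m²·s⁻²·K⁻¹
m²·s⁻²·K⁻¹ ≠ kg·m²·s⁻²·K⁻¹, so they cannot be added.

No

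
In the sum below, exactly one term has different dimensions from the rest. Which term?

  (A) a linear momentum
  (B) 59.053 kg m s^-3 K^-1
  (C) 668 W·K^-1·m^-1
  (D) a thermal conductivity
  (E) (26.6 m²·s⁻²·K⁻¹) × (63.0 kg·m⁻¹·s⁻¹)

Reduce each to base SI dimensions:
  (A) [linear momentum] = kg·m·s⁻¹
  (B) kg·m·s⁻³·K⁻¹
  (C) W·m⁻¹·K⁻¹ = J·s⁻¹·m⁻¹·K⁻¹ = kg·m·s⁻³·K⁻¹
  (D) [thermal conductivity] = kg·m·s⁻³·K⁻¹
  (E) [m²·s⁻²·K⁻¹] · [kg·m⁻¹·s⁻¹] = kg·m·s⁻³·K⁻¹
All reduce to kg·m·s⁻³·K⁻¹ except (A), which is kg·m·s⁻¹.

(A)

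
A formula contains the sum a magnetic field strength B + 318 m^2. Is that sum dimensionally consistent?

Expand each in SI base units:
  a magnetic field strength B:  [magnetic field strength B] = kg·s⁻²·A⁻¹
  318 m^2:  m²
kg·s⁻²·A⁻¹ ≠ m², so they cannot be added.

No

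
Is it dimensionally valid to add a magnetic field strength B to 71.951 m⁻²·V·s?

Yes

Reduce each to base SI dimensions:
  a magnetic field strength B:  [magnetic field strength B] = kg·s⁻²·A⁻¹
  71.951 m⁻²·V·s:  V·s·m⁻² = J·C⁻¹·s·m⁻² = kg·s⁻²·A⁻¹
Both are kg·s⁻²·A⁻¹, so they have the same dimensions and can be added.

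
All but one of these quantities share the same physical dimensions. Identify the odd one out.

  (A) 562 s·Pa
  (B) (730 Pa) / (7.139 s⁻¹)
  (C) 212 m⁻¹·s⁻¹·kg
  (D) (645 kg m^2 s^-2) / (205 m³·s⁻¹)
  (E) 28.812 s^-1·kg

Expand each in SI base units:
  (A) Pa·s = N·m⁻²·s = kg·m⁻¹·s⁻¹
  (B) [kg·m⁻¹·s⁻²] / [s⁻¹] = kg·m⁻¹·s⁻¹
  (C) kg·m⁻¹·s⁻¹
  (D) [kg·m²·s⁻²] / [m³·s⁻¹] = kg·m⁻¹·s⁻¹
  (E) kg·s⁻¹
All reduce to kg·m⁻¹·s⁻¹ except (E), which is kg·s⁻¹.

(E)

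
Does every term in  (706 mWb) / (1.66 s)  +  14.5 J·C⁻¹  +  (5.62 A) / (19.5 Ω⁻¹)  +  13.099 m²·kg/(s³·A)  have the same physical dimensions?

Dimensions:
  (706 mWb) / (1.66 s):  [kg·m²·s⁻²·A⁻¹] / [s] = kg·m²·s⁻³·A⁻¹
  14.5 J·C⁻¹:  J·C⁻¹ = N·m·(s·A)⁻¹ = kg·m²·s⁻³·A⁻¹
  (5.62 A) / (19.5 Ω⁻¹):  [A] / [kg⁻¹·m⁻²·s³·A²] = kg·m²·s⁻³·A⁻¹
  13.099 m²·kg/(s³·A):  kg·m²·s⁻³·A⁻¹
Every term reduces to kg·m²·s⁻³·A⁻¹.

Yes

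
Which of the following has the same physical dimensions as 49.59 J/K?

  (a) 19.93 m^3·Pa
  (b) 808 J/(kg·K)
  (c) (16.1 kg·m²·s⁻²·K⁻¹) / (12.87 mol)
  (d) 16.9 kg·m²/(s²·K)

Reference: J·K⁻¹ = N·m·K⁻¹ = kg·m²·s⁻²·K⁻¹.
Each option:
  (a) Pa·m³ = N·m⁻²·m³ = kg·m²·s⁻²
  (b) J·kg⁻¹·K⁻¹ = N·m·kg⁻¹·K⁻¹ = m²·s⁻²·K⁻¹
  (c) [kg·m²·s⁻²·K⁻¹] / [mol] = kg·m²·s⁻²·K⁻¹·mol⁻¹
  (d) kg·m²·s⁻²·K⁻¹  ← same
Only (d) matches kg·m²·s⁻²·K⁻¹.

(d)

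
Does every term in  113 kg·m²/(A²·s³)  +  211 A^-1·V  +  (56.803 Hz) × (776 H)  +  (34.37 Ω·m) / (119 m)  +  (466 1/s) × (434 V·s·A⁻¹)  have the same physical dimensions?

Reduce each to base SI dimensions:
  113 kg·m²/(A²·s³):  kg·m²·s⁻³·A⁻²
  211 A^-1·V:  V·A⁻¹ = J·C⁻¹·A⁻¹ = kg·m²·s⁻³·A⁻²
  (56.803 Hz) × (776 H):  [s⁻¹] · [kg·m²·s⁻²·A⁻²] = kg·m²·s⁻³·A⁻²
  (34.37 Ω·m) / (119 m):  [kg·m³·s⁻³·A⁻²] / [m] = kg·m²·s⁻³·A⁻²
  (466 1/s) × (434 V·s·A⁻¹):  [s⁻¹] · [kg·m²·s⁻²·A⁻²] = kg·m²·s⁻³·A⁻²
Every term reduces to kg·m²·s⁻³·A⁻².

Yes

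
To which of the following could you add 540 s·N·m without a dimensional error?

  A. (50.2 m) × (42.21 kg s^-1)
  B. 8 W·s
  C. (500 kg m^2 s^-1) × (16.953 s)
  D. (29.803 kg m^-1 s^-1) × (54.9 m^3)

D.

Reference: N·m·s = kg·m·s⁻²·m·s = kg·m²·s⁻¹.
Each option:
  A. [m] · [kg·s⁻¹] = kg·m·s⁻¹
  B. W·s = J·s⁻¹·s = kg·m²·s⁻²
  C. [kg·m²·s⁻¹] · [s] = kg·m²
  D. [kg·m⁻¹·s⁻¹] · [m³] = kg·m²·s⁻¹  ← same
Only D. matches kg·m²·s⁻¹.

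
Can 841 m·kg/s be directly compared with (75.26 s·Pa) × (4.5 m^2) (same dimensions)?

Dimensions:
  841 m·kg/s:  kg·m·s⁻¹
  (75.26 s·Pa) × (4.5 m^2):  [kg·m⁻¹·s⁻¹] · [m²] = kg·m·s⁻¹
Both are kg·m·s⁻¹, so they have the same dimensions and can be added.

Yes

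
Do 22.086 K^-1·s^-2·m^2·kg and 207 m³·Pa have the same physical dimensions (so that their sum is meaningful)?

Reduce each to base SI dimensions:
  22.086 K^-1·s^-2·m^2·kg:  kg·m²·s⁻²·K⁻¹
  207 m³·Pa:  Pa·m³ = N·m⁻²·m³ = kg·m²·s⁻²
kg·m²·s⁻²·K⁻¹ ≠ kg·m²·s⁻², so they cannot be added.

No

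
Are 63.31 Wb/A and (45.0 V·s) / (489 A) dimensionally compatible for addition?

Yes

Expand each in SI base units:
  63.31 Wb/A:  Wb·A⁻¹ = V·s·A⁻¹ = kg·m²·s⁻²·A⁻²
  (45.0 V·s) / (489 A):  [kg·m²·s⁻²·A⁻¹] / [A] = kg·m²·s⁻²·A⁻²
Both are kg·m²·s⁻²·A⁻², so they have the same dimensions and can be added.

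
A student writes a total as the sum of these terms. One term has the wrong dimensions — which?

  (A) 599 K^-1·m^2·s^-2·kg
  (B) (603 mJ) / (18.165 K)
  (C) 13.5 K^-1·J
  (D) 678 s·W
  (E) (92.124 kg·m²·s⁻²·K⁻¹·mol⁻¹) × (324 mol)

Expand each in SI base units:
  (A) kg·m²·s⁻²·K⁻¹
  (B) [kg·m²·s⁻²] / [K] = kg·m²·s⁻²·K⁻¹
  (C) J·K⁻¹ = N·m·K⁻¹ = kg·m²·s⁻²·K⁻¹
  (D) W·s = J·s⁻¹·s = kg·m²·s⁻²
  (E) [kg·m²·s⁻²·K⁻¹·mol⁻¹] · [mol] = kg·m²·s⁻²·K⁻¹
All reduce to kg·m²·s⁻²·K⁻¹ except (D), which is kg·m²·s⁻².

(D)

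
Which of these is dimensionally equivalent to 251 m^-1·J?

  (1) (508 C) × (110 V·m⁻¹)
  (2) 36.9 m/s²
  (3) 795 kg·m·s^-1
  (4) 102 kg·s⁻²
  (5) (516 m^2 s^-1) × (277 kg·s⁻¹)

(1)

Reference: J·m⁻¹ = N·m·m⁻¹ = kg·m·s⁻².
Each option:
  (1) [s·A] · [kg·m·s⁻³·A⁻¹] = kg·m·s⁻²  ← same
  (2) m·s⁻²
  (3) kg·m·s⁻¹
  (4) kg·s⁻²
  (5) [m²·s⁻¹] · [kg·s⁻¹] = kg·m²·s⁻²
Only (1) matches kg·m·s⁻².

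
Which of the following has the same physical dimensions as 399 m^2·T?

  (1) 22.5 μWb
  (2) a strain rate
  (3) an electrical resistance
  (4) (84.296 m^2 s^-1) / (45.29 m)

Reference: T·m² = Wb·m⁻²·m² = kg·m²·s⁻²·A⁻¹.
Each option:
  (1) Wb = V·s = kg·m²·s⁻²·A⁻¹  ← same
  (2) [strain rate] = s⁻¹
  (3) [electrical resistance] = kg·m²·s⁻³·A⁻²
  (4) [m²·s⁻¹] / [m] = m·s⁻¹
Only (1) matches kg·m²·s⁻²·A⁻¹.

(1)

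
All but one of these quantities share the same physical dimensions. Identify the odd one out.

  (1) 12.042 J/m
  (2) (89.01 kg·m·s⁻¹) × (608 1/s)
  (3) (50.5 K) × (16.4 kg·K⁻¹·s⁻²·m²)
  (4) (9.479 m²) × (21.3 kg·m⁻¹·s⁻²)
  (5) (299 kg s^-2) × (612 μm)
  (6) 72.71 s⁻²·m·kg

(3)

Work out the base dimensions of each:
  (1) J·m⁻¹ = N·m·m⁻¹ = kg·m·s⁻²
  (2) [kg·m·s⁻¹] · [s⁻¹] = kg·m·s⁻²
  (3) [K] · [kg·m²·s⁻²·K⁻¹] = kg·m²·s⁻²
  (4) [m²] · [kg·m⁻¹·s⁻²] = kg·m·s⁻²
  (5) [kg·s⁻²] · [m] = kg·m·s⁻²
  (6) kg·m·s⁻²
All reduce to kg·m·s⁻² except (3), which is kg·m²·s⁻².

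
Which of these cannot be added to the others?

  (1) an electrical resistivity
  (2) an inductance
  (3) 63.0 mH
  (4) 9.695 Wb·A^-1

In SI base units:
  (1) [electrical resistivity] = kg·m³·s⁻³·A⁻²
  (2) [inductance] = kg·m²·s⁻²·A⁻²
  (3) H = V·s·A⁻¹ = kg·m²·s⁻²·A⁻²
  (4) Wb·A⁻¹ = V·s·A⁻¹ = kg·m²·s⁻²·A⁻²
All reduce to kg·m²·s⁻²·A⁻² except (1), which is kg·m³·s⁻³·A⁻².

(1)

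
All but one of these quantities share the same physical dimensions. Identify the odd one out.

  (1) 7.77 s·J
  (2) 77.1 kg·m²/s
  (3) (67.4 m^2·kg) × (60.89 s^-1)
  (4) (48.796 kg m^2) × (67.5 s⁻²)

Reduce each to base SI dimensions:
  (1) J·s = N·m·s = kg·m²·s⁻¹
  (2) kg·m²·s⁻¹
  (3) [kg·m²] · [s⁻¹] = kg·m²·s⁻¹
  (4) [kg·m²] · [s⁻²] = kg·m²·s⁻²
All reduce to kg·m²·s⁻¹ except (4), which is kg·m²·s⁻².

(4)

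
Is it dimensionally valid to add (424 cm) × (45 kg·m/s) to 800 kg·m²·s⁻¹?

Dimensions:
  (424 cm) × (45 kg·m/s):  [m] · [kg·m·s⁻¹] = kg·m²·s⁻¹
  800 kg·m²·s⁻¹:  kg·m²·s⁻¹
Both are kg·m²·s⁻¹, so they have the same dimensions and can be added.

Yes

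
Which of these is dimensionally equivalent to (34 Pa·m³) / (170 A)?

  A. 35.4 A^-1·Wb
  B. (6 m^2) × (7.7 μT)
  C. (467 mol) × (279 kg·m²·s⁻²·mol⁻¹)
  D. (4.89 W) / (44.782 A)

B.

Reference: [kg·m²·s⁻²] / [A] = kg·m²·s⁻²·A⁻¹.
Each option:
  A. Wb·A⁻¹ = V·s·A⁻¹ = kg·m²·s⁻²·A⁻²
  B. [m²] · [kg·s⁻²·A⁻¹] = kg·m²·s⁻²·A⁻¹  ← same
  C. [mol] · [kg·m²·s⁻²·mol⁻¹] = kg·m²·s⁻²
  D. [kg·m²·s⁻³] / [A] = kg·m²·s⁻³·A⁻¹
Only B. matches kg·m²·s⁻²·A⁻¹.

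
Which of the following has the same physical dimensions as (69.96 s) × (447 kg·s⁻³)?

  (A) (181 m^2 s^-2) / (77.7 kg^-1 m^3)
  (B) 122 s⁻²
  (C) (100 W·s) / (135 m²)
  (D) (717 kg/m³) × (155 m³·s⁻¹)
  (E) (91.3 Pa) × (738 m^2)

Reference: [s] · [kg·s⁻³] = kg·s⁻².
Each option:
  (A) [m²·s⁻²] / [kg⁻¹·m³] = kg·m⁻¹·s⁻²
  (B) s⁻²
  (C) [kg·m²·s⁻²] / [m²] = kg·s⁻²  ← same
  (D) [kg·m⁻³] · [m³·s⁻¹] = kg·s⁻¹
  (E) [kg·m⁻¹·s⁻²] · [m²] = kg·m·s⁻²
Only (C) matches kg·s⁻².

(C)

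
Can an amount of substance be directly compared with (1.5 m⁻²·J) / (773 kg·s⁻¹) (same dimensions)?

Dimensions:
  an amount of substance:  [amount of substance] = mol
  (1.5 m⁻²·J) / (773 kg·s⁻¹):  [kg·s⁻²] / [kg·s⁻¹] = s⁻¹
mol ≠ s⁻¹, so they cannot be added.

No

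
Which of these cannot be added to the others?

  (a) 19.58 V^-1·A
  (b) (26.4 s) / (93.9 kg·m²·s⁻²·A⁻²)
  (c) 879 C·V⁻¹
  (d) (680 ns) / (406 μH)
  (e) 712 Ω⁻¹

(c)

Dimensions:
  (a) A·V⁻¹ = A·(J·C⁻¹)⁻¹ = kg⁻¹·m⁻²·s³·A²
  (b) [s] / [kg·m²·s⁻²·A⁻²] = kg⁻¹·m⁻²·s³·A²
  (c) C·V⁻¹ = s·A·(J·C⁻¹)⁻¹ = kg⁻¹·m⁻²·s⁴·A²
  (d) [s] / [kg·m²·s⁻²·A⁻²] = kg⁻¹·m⁻²·s³·A²
  (e) Ω⁻¹ = (V·A⁻¹)⁻¹ = kg⁻¹·m⁻²·s³·A²
All reduce to kg⁻¹·m⁻²·s³·A² except (c), which is kg⁻¹·m⁻²·s⁴·A².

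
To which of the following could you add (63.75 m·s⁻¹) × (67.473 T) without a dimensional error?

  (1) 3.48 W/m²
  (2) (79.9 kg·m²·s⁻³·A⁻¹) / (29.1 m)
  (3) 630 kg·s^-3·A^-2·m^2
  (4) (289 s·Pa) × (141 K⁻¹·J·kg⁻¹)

Reference: [m·s⁻¹] · [kg·s⁻²·A⁻¹] = kg·m·s⁻³·A⁻¹.
Each option:
  (1) W·m⁻² = J·s⁻¹·m⁻² = kg·s⁻³
  (2) [kg·m²·s⁻³·A⁻¹] / [m] = kg·m·s⁻³·A⁻¹  ← same
  (3) kg·m²·s⁻³·A⁻²
  (4) [kg·m⁻¹·s⁻¹] · [m²·s⁻²·K⁻¹] = kg·m·s⁻³·K⁻¹
Only (2) matches kg·m·s⁻³·A⁻¹.

(2)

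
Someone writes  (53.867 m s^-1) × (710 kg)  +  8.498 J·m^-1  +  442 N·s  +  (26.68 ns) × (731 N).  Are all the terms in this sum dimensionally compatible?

Dimensions:
  (53.867 m s^-1) × (710 kg):  [m·s⁻¹] · [kg] = kg·m·s⁻¹
  8.498 J·m^-1:  J·m⁻¹ = N·m·m⁻¹ = kg·m·s⁻²
  442 N·s:  N·s = kg·m·s⁻²·s = kg·m·s⁻¹
  (26.68 ns) × (731 N):  [s] · [kg·m·s⁻²] = kg·m·s⁻¹
The terms do not share a single dimension (kg·m·s⁻² vs kg·m·s⁻¹).

No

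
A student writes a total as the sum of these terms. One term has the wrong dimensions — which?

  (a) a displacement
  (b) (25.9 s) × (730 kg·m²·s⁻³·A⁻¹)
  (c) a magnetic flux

(a)

Dimensions:
  (a) [displacement] = m
  (b) [s] · [kg·m²·s⁻³·A⁻¹] = kg·m²·s⁻²·A⁻¹
  (c) [magnetic flux] = kg·m²·s⁻²·A⁻¹
All reduce to kg·m²·s⁻²·A⁻¹ except (a), which is m.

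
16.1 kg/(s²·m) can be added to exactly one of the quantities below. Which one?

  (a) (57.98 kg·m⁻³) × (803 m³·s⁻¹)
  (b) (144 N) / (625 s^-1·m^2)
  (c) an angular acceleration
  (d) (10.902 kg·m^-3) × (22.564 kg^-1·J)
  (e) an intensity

(d)

Reference: kg·m⁻¹·s⁻².
Each option:
  (a) [kg·m⁻³] · [m³·s⁻¹] = kg·s⁻¹
  (b) [kg·m·s⁻²] / [m²·s⁻¹] = kg·m⁻¹·s⁻¹
  (c) [angular acceleration] = s⁻²
  (d) [kg·m⁻³] · [m²·s⁻²] = kg·m⁻¹·s⁻²  ← same
  (e) [intensity] = kg·s⁻³
Only (d) matches kg·m⁻¹·s⁻².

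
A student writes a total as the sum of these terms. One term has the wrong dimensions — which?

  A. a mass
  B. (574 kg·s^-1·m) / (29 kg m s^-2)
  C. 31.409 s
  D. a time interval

Dimensions:
  A. [mass] = kg
  B. [kg·m·s⁻¹] / [kg·m·s⁻²] = s
  C. s
  D. [time interval] = s
All reduce to s except A., which is kg.

A.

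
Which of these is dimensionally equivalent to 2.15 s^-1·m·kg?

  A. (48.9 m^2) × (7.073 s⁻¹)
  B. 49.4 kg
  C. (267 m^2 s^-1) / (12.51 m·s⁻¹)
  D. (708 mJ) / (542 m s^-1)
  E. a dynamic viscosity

Reference: kg·m·s⁻¹.
Each option:
  A. [m²] · [s⁻¹] = m²·s⁻¹
  B. kg
  C. [m²·s⁻¹] / [m·s⁻¹] = m
  D. [kg·m²·s⁻²] / [m·s⁻¹] = kg·m·s⁻¹  ← same
  E. [dynamic viscosity] = kg·m⁻¹·s⁻¹
Only D. matches kg·m·s⁻¹.

D.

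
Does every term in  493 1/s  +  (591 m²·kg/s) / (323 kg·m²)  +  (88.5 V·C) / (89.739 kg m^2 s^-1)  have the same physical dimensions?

Dimensions:
  493 1/s:  s⁻¹
  (591 m²·kg/s) / (323 kg·m²):  [kg·m²·s⁻¹] / [kg·m²] = s⁻¹
  (88.5 V·C) / (89.739 kg m^2 s^-1):  [kg·m²·s⁻²] / [kg·m²·s⁻¹] = s⁻¹
Every term reduces to s⁻¹.

Yes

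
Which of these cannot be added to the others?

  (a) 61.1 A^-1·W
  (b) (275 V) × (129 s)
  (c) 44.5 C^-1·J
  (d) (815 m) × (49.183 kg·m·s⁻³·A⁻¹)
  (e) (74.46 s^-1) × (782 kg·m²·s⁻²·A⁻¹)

Dimensions:
  (a) W·A⁻¹ = J·s⁻¹·A⁻¹ = kg·m²·s⁻³·A⁻¹
  (b) [kg·m²·s⁻³·A⁻¹] · [s] = kg·m²·s⁻²·A⁻¹
  (c) J·C⁻¹ = N·m·(s·A)⁻¹ = kg·m²·s⁻³·A⁻¹
  (d) [m] · [kg·m·s⁻³·A⁻¹] = kg·m²·s⁻³·A⁻¹
  (e) [s⁻¹] · [kg·m²·s⁻²·A⁻¹] = kg·m²·s⁻³·A⁻¹
All reduce to kg·m²·s⁻³·A⁻¹ except (b), which is kg·m²·s⁻²·A⁻¹.

(b)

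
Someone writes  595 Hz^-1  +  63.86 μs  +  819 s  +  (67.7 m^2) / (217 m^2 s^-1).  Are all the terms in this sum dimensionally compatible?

Expand each in SI base units:
  595 Hz^-1:  Hz⁻¹ = (s⁻¹)⁻¹ = s
  63.86 μs:  s
  819 s:  s
  (67.7 m^2) / (217 m^2 s^-1):  [m²] / [m²·s⁻¹] = s
Every term reduces to s.

Yes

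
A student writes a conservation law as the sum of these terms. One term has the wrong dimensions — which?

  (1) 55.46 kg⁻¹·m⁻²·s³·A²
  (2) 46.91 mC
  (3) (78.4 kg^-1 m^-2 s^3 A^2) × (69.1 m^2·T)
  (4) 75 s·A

(1)

Expand each in SI base units:
  (1) kg⁻¹·m⁻²·s³·A²
  (2) C = s·A
  (3) [kg⁻¹·m⁻²·s³·A²] · [kg·m²·s⁻²·A⁻¹] = s·A
  (4) A·s = s·A
All reduce to s·A except (1), which is kg⁻¹·m⁻²·s³·A².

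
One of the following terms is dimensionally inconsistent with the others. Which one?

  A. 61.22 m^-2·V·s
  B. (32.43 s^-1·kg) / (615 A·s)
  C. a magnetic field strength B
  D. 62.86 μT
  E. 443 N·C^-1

Expand each in SI base units:
  A. V·s·m⁻² = J·C⁻¹·s·m⁻² = kg·s⁻²·A⁻¹
  B. [kg·s⁻¹] / [s·A] = kg·s⁻²·A⁻¹
  C. [magnetic field strength B] = kg·s⁻²·A⁻¹
  D. T = Wb·m⁻² = kg·s⁻²·A⁻¹
  E. N·C⁻¹ = kg·m·s⁻²·(s·A)⁻¹ = kg·m·s⁻³·A⁻¹
All reduce to kg·s⁻²·A⁻¹ except E., which is kg·m·s⁻³·A⁻¹.

E.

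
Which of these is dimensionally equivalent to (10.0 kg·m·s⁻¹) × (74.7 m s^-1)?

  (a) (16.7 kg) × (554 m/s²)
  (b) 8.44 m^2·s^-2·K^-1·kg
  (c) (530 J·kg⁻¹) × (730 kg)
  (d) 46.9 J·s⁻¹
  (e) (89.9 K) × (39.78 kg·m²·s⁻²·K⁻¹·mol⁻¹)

(c)

Reference: [kg·m·s⁻¹] · [m·s⁻¹] = kg·m²·s⁻².
Each option:
  (a) [kg] · [m·s⁻²] = kg·m·s⁻²
  (b) kg·m²·s⁻²·K⁻¹
  (c) [m²·s⁻²] · [kg] = kg·m²·s⁻²  ← same
  (d) J·s⁻¹ = N·m·s⁻¹ = kg·m²·s⁻³
  (e) [K] · [kg·m²·s⁻²·K⁻¹·mol⁻¹] = kg·m²·s⁻²·mol⁻¹
Only (c) matches kg·m²·s⁻².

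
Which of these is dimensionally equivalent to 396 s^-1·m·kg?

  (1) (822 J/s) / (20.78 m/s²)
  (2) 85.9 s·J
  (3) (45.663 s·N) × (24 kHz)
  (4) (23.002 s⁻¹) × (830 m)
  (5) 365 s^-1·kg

Reference: kg·m·s⁻¹.
Each option:
  (1) [kg·m²·s⁻³] / [m·s⁻²] = kg·m·s⁻¹  ← same
  (2) J·s = N·m·s = kg·m²·s⁻¹
  (3) [kg·m·s⁻¹] · [s⁻¹] = kg·m·s⁻²
  (4) [s⁻¹] · [m] = m·s⁻¹
  (5) kg·s⁻¹
Only (1) matches kg·m·s⁻¹.

(1)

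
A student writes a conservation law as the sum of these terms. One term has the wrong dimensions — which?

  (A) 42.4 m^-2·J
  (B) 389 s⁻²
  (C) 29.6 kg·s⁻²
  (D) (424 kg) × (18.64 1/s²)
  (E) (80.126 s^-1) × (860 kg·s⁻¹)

(B)

In SI base units:
  (A) J·m⁻² = N·m·m⁻² = kg·s⁻²
  (B) s⁻²
  (C) kg·s⁻²
  (D) [kg] · [s⁻²] = kg·s⁻²
  (E) [s⁻¹] · [kg·s⁻¹] = kg·s⁻²
All reduce to kg·s⁻² except (B), which is s⁻².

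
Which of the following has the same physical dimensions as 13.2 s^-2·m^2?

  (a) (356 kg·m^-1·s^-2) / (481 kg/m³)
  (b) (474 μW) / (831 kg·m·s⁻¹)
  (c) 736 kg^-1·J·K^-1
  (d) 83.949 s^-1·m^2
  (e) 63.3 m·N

(a)

Reference: m²·s⁻².
Each option:
  (a) [kg·m⁻¹·s⁻²] / [kg·m⁻³] = m²·s⁻²  ← same
  (b) [kg·m²·s⁻³] / [kg·m·s⁻¹] = m·s⁻²
  (c) J·kg⁻¹·K⁻¹ = N·m·kg⁻¹·K⁻¹ = m²·s⁻²·K⁻¹
  (d) m²·s⁻¹
  (e) N·m = kg·m·s⁻²·m = kg·m²·s⁻²
Only (a) matches m²·s⁻².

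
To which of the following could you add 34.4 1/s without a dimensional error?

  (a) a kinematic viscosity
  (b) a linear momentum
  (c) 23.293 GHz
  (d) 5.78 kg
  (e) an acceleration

Reference: s⁻¹.
Each option:
  (a) [kinematic viscosity] = m²·s⁻¹
  (b) [linear momentum] = kg·m·s⁻¹
  (c) Hz = s⁻¹  ← same
  (d) kg
  (e) [acceleration] = m·s⁻²
Only (c) matches s⁻¹.

(c)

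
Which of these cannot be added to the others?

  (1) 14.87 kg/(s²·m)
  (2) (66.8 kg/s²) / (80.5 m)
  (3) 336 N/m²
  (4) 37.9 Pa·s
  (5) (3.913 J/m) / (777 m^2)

(4)

Dimensions:
  (1) kg·m⁻¹·s⁻²
  (2) [kg·s⁻²] / [m] = kg·m⁻¹·s⁻²
  (3) N·m⁻² = kg·m·s⁻²·m⁻² = kg·m⁻¹·s⁻²
  (4) Pa·s = N·m⁻²·s = kg·m⁻¹·s⁻¹
  (5) [kg·m·s⁻²] / [m²] = kg·m⁻¹·s⁻²
All reduce to kg·m⁻¹·s⁻² except (4), which is kg·m⁻¹·s⁻¹.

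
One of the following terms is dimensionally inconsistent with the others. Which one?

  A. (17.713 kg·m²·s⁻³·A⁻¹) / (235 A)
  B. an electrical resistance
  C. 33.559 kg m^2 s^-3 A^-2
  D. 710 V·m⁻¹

In SI base units:
  A. [kg·m²·s⁻³·A⁻¹] / [A] = kg·m²·s⁻³·A⁻²
  B. [electrical resistance] = kg·m²·s⁻³·A⁻²
  C. kg·m²·s⁻³·A⁻²
  D. V·m⁻¹ = J·C⁻¹·m⁻¹ = kg·m·s⁻³·A⁻¹
All reduce to kg·m²·s⁻³·A⁻² except D., which is kg·m·s⁻³·A⁻¹.

D.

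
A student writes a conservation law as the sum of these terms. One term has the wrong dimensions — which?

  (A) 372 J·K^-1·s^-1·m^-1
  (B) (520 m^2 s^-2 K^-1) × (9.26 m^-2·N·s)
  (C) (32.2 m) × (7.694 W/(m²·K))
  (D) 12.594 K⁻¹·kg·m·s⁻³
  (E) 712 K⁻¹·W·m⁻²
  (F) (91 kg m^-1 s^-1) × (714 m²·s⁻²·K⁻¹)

(E)

Work out the base dimensions of each:
  (A) J·s⁻¹·m⁻¹·K⁻¹ = N·m·s⁻¹·m⁻¹·K⁻¹ = kg·m·s⁻³·K⁻¹
  (B) [m²·s⁻²·K⁻¹] · [kg·m⁻¹·s⁻¹] = kg·m·s⁻³·K⁻¹
  (C) [m] · [kg·s⁻³·K⁻¹] = kg·m·s⁻³·K⁻¹
  (D) kg·m·s⁻³·K⁻¹
  (E) W·m⁻²·K⁻¹ = J·s⁻¹·m⁻²·K⁻¹ = kg·s⁻³·K⁻¹
  (F) [kg·m⁻¹·s⁻¹] · [m²·s⁻²·K⁻¹] = kg·m·s⁻³·K⁻¹
All reduce to kg·m·s⁻³·K⁻¹ except (E), which is kg·s⁻³·K⁻¹.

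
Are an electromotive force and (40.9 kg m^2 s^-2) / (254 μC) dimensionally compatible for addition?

Yes

In SI base units:
  an electromotive force:  [electromotive force] = kg·m²·s⁻³·A⁻¹
  (40.9 kg m^2 s^-2) / (254 μC):  [kg·m²·s⁻²] / [s·A] = kg·m²·s⁻³·A⁻¹
Both are kg·m²·s⁻³·A⁻¹, so they have the same dimensions and can be added.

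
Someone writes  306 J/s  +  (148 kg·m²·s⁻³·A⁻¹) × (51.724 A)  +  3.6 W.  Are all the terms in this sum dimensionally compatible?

Expand each in SI base units:
  306 J/s:  J·s⁻¹ = N·m·s⁻¹ = kg·m²·s⁻³
  (148 kg·m²·s⁻³·A⁻¹) × (51.724 A):  [kg·m²·s⁻³·A⁻¹] · [A] = kg·m²·s⁻³
  3.6 W:  W = J·s⁻¹ = kg·m²·s⁻³
Every term reduces to kg·m²·s⁻³.

Yes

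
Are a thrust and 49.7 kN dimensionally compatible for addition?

Yes

Reduce each to base SI dimensions:
  a thrust:  [thrust] = kg·m·s⁻²
  49.7 kN:  N = kg·m·s⁻²
Both are kg·m·s⁻², so they have the same dimensions and can be added.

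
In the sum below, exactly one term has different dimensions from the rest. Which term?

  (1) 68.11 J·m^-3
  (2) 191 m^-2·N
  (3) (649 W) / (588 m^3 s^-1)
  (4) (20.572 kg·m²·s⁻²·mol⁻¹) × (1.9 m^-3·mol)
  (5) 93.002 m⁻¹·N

Dimensions:
  (1) J·m⁻³ = N·m·m⁻³ = kg·m⁻¹·s⁻²
  (2) N·m⁻² = kg·m·s⁻²·m⁻² = kg·m⁻¹·s⁻²
  (3) [kg·m²·s⁻³] / [m³·s⁻¹] = kg·m⁻¹·s⁻²
  (4) [kg·m²·s⁻²·mol⁻¹] · [m⁻³·mol] = kg·m⁻¹·s⁻²
  (5) N·m⁻¹ = kg·m·s⁻²·m⁻¹ = kg·s⁻²
All reduce to kg·m⁻¹·s⁻² except (5), which is kg·s⁻².

(5)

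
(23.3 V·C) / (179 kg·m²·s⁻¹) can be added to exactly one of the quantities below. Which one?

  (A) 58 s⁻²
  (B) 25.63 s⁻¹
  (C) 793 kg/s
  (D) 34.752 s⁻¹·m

Reference: [kg·m²·s⁻²] / [kg·m²·s⁻¹] = s⁻¹.
Each option:
  (A) s⁻²
  (B) s⁻¹  ← same
  (C) kg·s⁻¹
  (D) m·s⁻¹
Only (B) matches s⁻¹.

(B)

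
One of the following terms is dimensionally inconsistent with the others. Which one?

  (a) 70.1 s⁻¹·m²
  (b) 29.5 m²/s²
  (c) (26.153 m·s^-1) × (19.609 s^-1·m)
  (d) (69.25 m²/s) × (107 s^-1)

Expand each in SI base units:
  (a) m²·s⁻¹
  (b) m²·s⁻²
  (c) [m·s⁻¹] · [m·s⁻¹] = m²·s⁻²
  (d) [m²·s⁻¹] · [s⁻¹] = m²·s⁻²
All reduce to m²·s⁻² except (a), which is m²·s⁻¹.

(a)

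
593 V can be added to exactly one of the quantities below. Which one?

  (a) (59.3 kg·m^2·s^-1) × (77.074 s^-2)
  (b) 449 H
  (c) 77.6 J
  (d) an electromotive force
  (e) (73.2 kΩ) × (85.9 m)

Reference: V = J·C⁻¹ = kg·m²·s⁻³·A⁻¹.
Each option:
  (a) [kg·m²·s⁻¹] · [s⁻²] = kg·m²·s⁻³
  (b) H = V·s·A⁻¹ = kg·m²·s⁻²·A⁻²
  (c) J = N·m = kg·m²·s⁻²
  (d) [electromotive force] = kg·m²·s⁻³·A⁻¹  ← same
  (e) [kg·m²·s⁻³·A⁻²] · [m] = kg·m³·s⁻³·A⁻²
Only (d) matches kg·m²·s⁻³·A⁻¹.

(d)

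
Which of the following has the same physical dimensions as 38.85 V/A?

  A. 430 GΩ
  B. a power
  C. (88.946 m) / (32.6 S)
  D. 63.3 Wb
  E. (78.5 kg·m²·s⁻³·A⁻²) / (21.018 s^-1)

A.

Reference: V·A⁻¹ = J·C⁻¹·A⁻¹ = kg·m²·s⁻³·A⁻².
Each option:
  A. Ω = V·A⁻¹ = kg·m²·s⁻³·A⁻²  ← same
  B. [power] = kg·m²·s⁻³
  C. [m] / [kg⁻¹·m⁻²·s³·A²] = kg·m³·s⁻³·A⁻²
  D. Wb = V·s = kg·m²·s⁻²·A⁻¹
  E. [kg·m²·s⁻³·A⁻²] / [s⁻¹] = kg·m²·s⁻²·A⁻²
Only A. matches kg·m²·s⁻³·A⁻².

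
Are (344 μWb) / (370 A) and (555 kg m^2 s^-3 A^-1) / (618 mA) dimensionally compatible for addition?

Dimensions:
  (344 μWb) / (370 A):  [kg·m²·s⁻²·A⁻¹] / [A] = kg·m²·s⁻²·A⁻²
  (555 kg m^2 s^-3 A^-1) / (618 mA):  [kg·m²·s⁻³·A⁻¹] / [A] = kg·m²·s⁻³·A⁻²
kg·m²·s⁻²·A⁻² ≠ kg·m²·s⁻³·A⁻², so they cannot be added.

No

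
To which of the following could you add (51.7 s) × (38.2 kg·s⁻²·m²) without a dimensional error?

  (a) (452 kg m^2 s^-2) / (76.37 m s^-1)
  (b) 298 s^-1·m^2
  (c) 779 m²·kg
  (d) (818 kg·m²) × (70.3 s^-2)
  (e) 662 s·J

Reference: [s] · [kg·m²·s⁻²] = kg·m²·s⁻¹.
Each option:
  (a) [kg·m²·s⁻²] / [m·s⁻¹] = kg·m·s⁻¹
  (b) m²·s⁻¹
  (c) kg·m²
  (d) [kg·m²] · [s⁻²] = kg·m²·s⁻²
  (e) J·s = N·m·s = kg·m²·s⁻¹  ← same
Only (e) matches kg·m²·s⁻¹.

(e)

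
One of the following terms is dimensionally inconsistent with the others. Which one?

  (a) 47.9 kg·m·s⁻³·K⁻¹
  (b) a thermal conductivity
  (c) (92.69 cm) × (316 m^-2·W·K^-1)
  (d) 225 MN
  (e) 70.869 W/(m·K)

(d)

Dimensions:
  (a) kg·m·s⁻³·K⁻¹
  (b) [thermal conductivity] = kg·m·s⁻³·K⁻¹
  (c) [m] · [kg·s⁻³·K⁻¹] = kg·m·s⁻³·K⁻¹
  (d) N = kg·m·s⁻²
  (e) W·m⁻¹·K⁻¹ = J·s⁻¹·m⁻¹·K⁻¹ = kg·m·s⁻³·K⁻¹
All reduce to kg·m·s⁻³·K⁻¹ except (d), which is kg·m·s⁻².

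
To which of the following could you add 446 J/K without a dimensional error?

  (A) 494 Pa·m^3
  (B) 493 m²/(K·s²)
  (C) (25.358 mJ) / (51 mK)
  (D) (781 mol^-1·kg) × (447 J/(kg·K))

(C)

Reference: J·K⁻¹ = N·m·K⁻¹ = kg·m²·s⁻²·K⁻¹.
Each option:
  (A) Pa·m³ = N·m⁻²·m³ = kg·m²·s⁻²
  (B) m²·s⁻²·K⁻¹
  (C) [kg·m²·s⁻²] / [K] = kg·m²·s⁻²·K⁻¹  ← same
  (D) [kg·mol⁻¹] · [m²·s⁻²·K⁻¹] = kg·m²·s⁻²·K⁻¹·mol⁻¹
Only (C) matches kg·m²·s⁻²·K⁻¹.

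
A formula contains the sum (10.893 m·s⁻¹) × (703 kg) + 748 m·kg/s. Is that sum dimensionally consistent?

Yes

In SI base units:
  (10.893 m·s⁻¹) × (703 kg):  [m·s⁻¹] · [kg] = kg·m·s⁻¹
  748 m·kg/s:  kg·m·s⁻¹
Both are kg·m·s⁻¹, so they have the same dimensions and can be added.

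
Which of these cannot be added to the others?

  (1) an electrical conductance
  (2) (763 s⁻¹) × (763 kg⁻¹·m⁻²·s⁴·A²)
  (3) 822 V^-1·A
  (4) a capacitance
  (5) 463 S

(4)

Work out the base dimensions of each:
  (1) [electrical conductance] = kg⁻¹·m⁻²·s³·A²
  (2) [s⁻¹] · [kg⁻¹·m⁻²·s⁴·A²] = kg⁻¹·m⁻²·s³·A²
  (3) A·V⁻¹ = A·(J·C⁻¹)⁻¹ = kg⁻¹·m⁻²·s³·A²
  (4) [capacitance] = kg⁻¹·m⁻²·s⁴·A²
  (5) S = Ω⁻¹ = kg⁻¹·m⁻²·s³·A²
All reduce to kg⁻¹·m⁻²·s³·A² except (4), which is kg⁻¹·m⁻²·s⁴·A².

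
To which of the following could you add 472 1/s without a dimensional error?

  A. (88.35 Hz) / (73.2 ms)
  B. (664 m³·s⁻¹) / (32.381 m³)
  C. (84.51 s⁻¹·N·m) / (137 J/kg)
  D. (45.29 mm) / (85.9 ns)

B.

Reference: s⁻¹.
Each option:
  A. [s⁻¹] / [s] = s⁻²
  B. [m³·s⁻¹] / [m³] = s⁻¹  ← same
  C. [kg·m²·s⁻³] / [m²·s⁻²] = kg·s⁻¹
  D. [m] / [s] = m·s⁻¹
Only B. matches s⁻¹.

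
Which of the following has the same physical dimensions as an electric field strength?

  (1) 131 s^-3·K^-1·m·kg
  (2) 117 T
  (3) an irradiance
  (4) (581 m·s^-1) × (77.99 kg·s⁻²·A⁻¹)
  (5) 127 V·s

Reference: [electric field strength] = kg·m·s⁻³·A⁻¹.
Each option:
  (1) kg·m·s⁻³·K⁻¹
  (2) T = Wb·m⁻² = kg·s⁻²·A⁻¹
  (3) [irradiance] = kg·s⁻³
  (4) [m·s⁻¹] · [kg·s⁻²·A⁻¹] = kg·m·s⁻³·A⁻¹  ← same
  (5) V·s = J·C⁻¹·s = kg·m²·s⁻²·A⁻¹
Only (4) matches kg·m·s⁻³·A⁻¹.

(4)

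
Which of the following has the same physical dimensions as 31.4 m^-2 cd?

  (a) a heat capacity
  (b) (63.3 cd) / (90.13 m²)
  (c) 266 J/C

(b)

Reference: m⁻²·cd.
Each option:
  (a) [heat capacity] = kg·m²·s⁻²·K⁻¹
  (b) [cd] / [m²] = m⁻²·cd  ← same
  (c) J·C⁻¹ = N·m·(s·A)⁻¹ = kg·m²·s⁻³·A⁻¹
Only (b) matches m⁻²·cd.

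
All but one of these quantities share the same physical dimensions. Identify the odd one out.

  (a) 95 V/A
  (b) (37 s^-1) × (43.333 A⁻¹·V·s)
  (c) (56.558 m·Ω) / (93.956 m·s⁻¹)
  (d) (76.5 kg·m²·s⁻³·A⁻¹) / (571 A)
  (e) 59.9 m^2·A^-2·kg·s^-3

Work out the base dimensions of each:
  (a) V·A⁻¹ = J·C⁻¹·A⁻¹ = kg·m²·s⁻³·A⁻²
  (b) [s⁻¹] · [kg·m²·s⁻²·A⁻²] = kg·m²·s⁻³·A⁻²
  (c) [kg·m³·s⁻³·A⁻²] / [m·s⁻¹] = kg·m²·s⁻²·A⁻²
  (d) [kg·m²·s⁻³·A⁻¹] / [A] = kg·m²·s⁻³·A⁻²
  (e) kg·m²·s⁻³·A⁻²
All reduce to kg·m²·s⁻³·A⁻² except (c), which is kg·m²·s⁻²·A⁻².

(c)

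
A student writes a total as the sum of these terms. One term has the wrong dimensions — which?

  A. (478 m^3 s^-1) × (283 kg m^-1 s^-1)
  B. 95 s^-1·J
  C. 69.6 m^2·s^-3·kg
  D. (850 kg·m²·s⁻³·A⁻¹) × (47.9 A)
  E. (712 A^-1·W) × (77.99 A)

Dimensions:
  A. [m³·s⁻¹] · [kg·m⁻¹·s⁻¹] = kg·m²·s⁻²
  B. J·s⁻¹ = N·m·s⁻¹ = kg·m²·s⁻³
  C. kg·m²·s⁻³
  D. [kg·m²·s⁻³·A⁻¹] · [A] = kg·m²·s⁻³
  E. [kg·m²·s⁻³·A⁻¹] · [A] = kg·m²·s⁻³
All reduce to kg·m²·s⁻³ except A., which is kg·m²·s⁻².

A.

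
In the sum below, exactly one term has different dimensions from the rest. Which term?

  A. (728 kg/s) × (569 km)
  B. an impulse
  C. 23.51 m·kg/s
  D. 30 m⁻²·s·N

D.

In SI base units:
  A. [kg·s⁻¹] · [m] = kg·m·s⁻¹
  B. [impulse] = kg·m·s⁻¹
  C. kg·m·s⁻¹
  D. N·s·m⁻² = kg·m·s⁻²·s·m⁻² = kg·m⁻¹·s⁻¹
All reduce to kg·m·s⁻¹ except D., which is kg·m⁻¹·s⁻¹.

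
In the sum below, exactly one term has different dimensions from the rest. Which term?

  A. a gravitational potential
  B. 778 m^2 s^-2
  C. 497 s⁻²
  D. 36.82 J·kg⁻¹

Expand each in SI base units:
  A. [gravitational potential] = m²·s⁻²
  B. m²·s⁻²
  C. s⁻²
  D. J·kg⁻¹ = N·m·kg⁻¹ = m²·s⁻²
All reduce to m²·s⁻² except C., which is s⁻².

C.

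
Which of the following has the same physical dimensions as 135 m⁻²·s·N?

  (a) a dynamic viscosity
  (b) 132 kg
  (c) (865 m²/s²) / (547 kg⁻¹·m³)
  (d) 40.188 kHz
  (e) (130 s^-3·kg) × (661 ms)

(a)

Reference: N·s·m⁻² = kg·m·s⁻²·s·m⁻² = kg·m⁻¹·s⁻¹.
Each option:
  (a) [dynamic viscosity] = kg·m⁻¹·s⁻¹  ← same
  (b) kg
  (c) [m²·s⁻²] / [kg⁻¹·m³] = kg·m⁻¹·s⁻²
  (d) Hz = s⁻¹
  (e) [kg·s⁻³] · [s] = kg·s⁻²
Only (a) matches kg·m⁻¹·s⁻¹.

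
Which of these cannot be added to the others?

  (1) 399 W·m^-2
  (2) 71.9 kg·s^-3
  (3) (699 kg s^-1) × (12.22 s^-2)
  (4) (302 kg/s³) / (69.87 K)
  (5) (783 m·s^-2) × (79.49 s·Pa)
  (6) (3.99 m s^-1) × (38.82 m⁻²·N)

(4)

Work out the base dimensions of each:
  (1) W·m⁻² = J·s⁻¹·m⁻² = kg·s⁻³
  (2) kg·s⁻³
  (3) [kg·s⁻¹] · [s⁻²] = kg·s⁻³
  (4) [kg·s⁻³] / [K] = kg·s⁻³·K⁻¹
  (5) [m·s⁻²] · [kg·m⁻¹·s⁻¹] = kg·s⁻³
  (6) [m·s⁻¹] · [kg·m⁻¹·s⁻²] = kg·s⁻³
All reduce to kg·s⁻³ except (4), which is kg·s⁻³·K⁻¹.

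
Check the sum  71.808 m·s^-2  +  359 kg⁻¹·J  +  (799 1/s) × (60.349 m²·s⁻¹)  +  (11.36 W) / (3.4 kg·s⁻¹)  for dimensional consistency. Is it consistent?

Expand each in SI base units:
  71.808 m·s^-2:  m·s⁻²
  359 kg⁻¹·J:  J·kg⁻¹ = N·m·kg⁻¹ = m²·s⁻²
  (799 1/s) × (60.349 m²·s⁻¹):  [s⁻¹] · [m²·s⁻¹] = m²·s⁻²
  (11.36 W) / (3.4 kg·s⁻¹):  [kg·m²·s⁻³] / [kg·s⁻¹] = m²·s⁻²
The terms do not share a single dimension (m²·s⁻² vs m·s⁻²).

No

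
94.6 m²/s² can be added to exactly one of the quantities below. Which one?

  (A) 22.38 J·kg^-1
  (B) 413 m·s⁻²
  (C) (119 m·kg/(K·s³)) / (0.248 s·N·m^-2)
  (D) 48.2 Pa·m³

(A)

Reference: m²·s⁻².
Each option:
  (A) J·kg⁻¹ = N·m·kg⁻¹ = m²·s⁻²  ← same
  (B) m·s⁻²
  (C) [kg·m·s⁻³·K⁻¹] / [kg·m⁻¹·s⁻¹] = m²·s⁻²·K⁻¹
  (D) Pa·m³ = N·m⁻²·m³ = kg·m²·s⁻²
Only (A) matches m²·s⁻².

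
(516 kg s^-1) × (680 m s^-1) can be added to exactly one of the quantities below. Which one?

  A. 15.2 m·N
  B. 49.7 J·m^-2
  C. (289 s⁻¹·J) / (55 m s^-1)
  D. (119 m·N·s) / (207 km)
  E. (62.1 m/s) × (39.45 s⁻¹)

Reference: [kg·s⁻¹] · [m·s⁻¹] = kg·m·s⁻².
Each option:
  A. N·m = kg·m·s⁻²·m = kg·m²·s⁻²
  B. J·m⁻² = N·m·m⁻² = kg·s⁻²
  C. [kg·m²·s⁻³] / [m·s⁻¹] = kg·m·s⁻²  ← same
  D. [kg·m²·s⁻¹] / [m] = kg·m·s⁻¹
  E. [m·s⁻¹] · [s⁻¹] = m·s⁻²
Only C. matches kg·m·s⁻².

C.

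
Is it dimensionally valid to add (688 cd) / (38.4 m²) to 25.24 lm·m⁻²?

Expand each in SI base units:
  (688 cd) / (38.4 m²):  [cd] / [m²] = m⁻²·cd
  25.24 lm·m⁻²:  lm·m⁻² = cd·m⁻² = m⁻²·cd
Both are m⁻²·cd, so they have the same dimensions and can be added.

Yes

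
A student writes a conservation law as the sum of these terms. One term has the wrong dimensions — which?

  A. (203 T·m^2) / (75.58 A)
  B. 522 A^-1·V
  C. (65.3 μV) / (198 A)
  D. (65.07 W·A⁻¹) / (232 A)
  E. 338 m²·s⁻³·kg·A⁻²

A.

Work out the base dimensions of each:
  A. [kg·m²·s⁻²·A⁻¹] / [A] = kg·m²·s⁻²·A⁻²
  B. V·A⁻¹ = J·C⁻¹·A⁻¹ = kg·m²·s⁻³·A⁻²
  C. [kg·m²·s⁻³·A⁻¹] / [A] = kg·m²·s⁻³·A⁻²
  D. [kg·m²·s⁻³·A⁻¹] / [A] = kg·m²·s⁻³·A⁻²
  E. kg·m²·s⁻³·A⁻²
All reduce to kg·m²·s⁻³·A⁻² except A., which is kg·m²·s⁻²·A⁻².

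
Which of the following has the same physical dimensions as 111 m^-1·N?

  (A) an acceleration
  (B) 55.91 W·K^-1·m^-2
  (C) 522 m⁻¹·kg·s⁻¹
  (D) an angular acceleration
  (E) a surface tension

(E)

Reference: N·m⁻¹ = kg·m·s⁻²·m⁻¹ = kg·s⁻².
Each option:
  (A) [acceleration] = m·s⁻²
  (B) W·m⁻²·K⁻¹ = J·s⁻¹·m⁻²·K⁻¹ = kg·s⁻³·K⁻¹
  (C) kg·m⁻¹·s⁻¹
  (D) [angular acceleration] = s⁻²
  (E) [surface tension] = kg·s⁻²  ← same
Only (E) matches kg·s⁻².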